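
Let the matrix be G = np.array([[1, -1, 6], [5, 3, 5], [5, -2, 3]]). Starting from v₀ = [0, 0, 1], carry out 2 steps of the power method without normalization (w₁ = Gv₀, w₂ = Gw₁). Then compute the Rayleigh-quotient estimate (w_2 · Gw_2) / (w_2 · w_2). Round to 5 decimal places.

6.14848

w1 = Gv₀ = (1·0 + (-1)·0 + 6·1; 5·0 + 3·0 + 5·1; 5·0 + (-2)·0 + 3·1) = (6, 5, 3)
w2 = Gw1 = (1·6 + (-1)·5 + 6·3; 5·6 + 3·5 + 5·3; 5·6 + (-2)·5 + 3·3) = (19, 60, 29)
Gw2 = (133, 420, 62)
w2·Gw2 = 19·133 + 60·420 + 29·62 = 29525; w2·w2 = 19·19 + 60·60 + 29·29 = 4802
λ ≈ 29525/4802 = 6.14848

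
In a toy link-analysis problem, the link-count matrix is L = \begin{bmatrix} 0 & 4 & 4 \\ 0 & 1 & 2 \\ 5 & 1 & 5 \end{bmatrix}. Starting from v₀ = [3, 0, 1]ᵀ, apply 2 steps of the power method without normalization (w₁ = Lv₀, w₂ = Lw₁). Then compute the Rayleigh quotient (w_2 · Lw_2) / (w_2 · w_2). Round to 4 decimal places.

8.3209

w1 = Lv₀ = (4, 2, 20)
w2 = Lw1 = (88, 42, 122)
Lw2 = (656, 286, 1092)
w2·Lw2 = 88·656 + 42·286 + 122·1092 = 202964; w2·w2 = 88·88 + 42·42 + 122·122 = 24392
λ ≈ 202964/24392 = 8.3209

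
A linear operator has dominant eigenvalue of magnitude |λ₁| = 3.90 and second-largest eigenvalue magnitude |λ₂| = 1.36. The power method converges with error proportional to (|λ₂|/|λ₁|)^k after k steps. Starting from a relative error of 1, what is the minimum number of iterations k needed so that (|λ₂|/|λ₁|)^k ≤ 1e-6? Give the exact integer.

14

|λ₂/λ₁| = 1.36/3.90 = 0.34872
Need k ≥ ln(1e-6) / ln(0.34872) = -13.8155 / -1.0535 ≈ 13.114
Smallest integer k satisfying the bound: 14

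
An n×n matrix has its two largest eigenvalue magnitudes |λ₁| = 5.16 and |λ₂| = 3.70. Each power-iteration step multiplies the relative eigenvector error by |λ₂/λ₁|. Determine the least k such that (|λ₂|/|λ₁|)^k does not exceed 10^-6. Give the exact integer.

42

|λ₂/λ₁| = 3.70/5.16 = 0.71705
Need k ≥ ln(10^-6) / ln(0.71705) = -13.8155 / -0.3326 ≈ 41.537
Smallest integer k satisfying the bound: 42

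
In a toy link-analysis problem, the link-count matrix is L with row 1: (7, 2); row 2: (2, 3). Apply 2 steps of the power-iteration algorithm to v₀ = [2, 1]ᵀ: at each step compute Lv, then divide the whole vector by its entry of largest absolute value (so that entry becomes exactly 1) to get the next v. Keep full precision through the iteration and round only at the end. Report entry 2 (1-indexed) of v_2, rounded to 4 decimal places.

0.4206

Lv0 = (16.00000, 7.00000); divide by 16.00000 → v1 = (1.00000, 0.43750)
Lv1 = (7.87500, 3.31250); divide by 7.87500 → v2 = (1.00000, 0.42063)
Requested entry of v2: 53/126 = 0.4206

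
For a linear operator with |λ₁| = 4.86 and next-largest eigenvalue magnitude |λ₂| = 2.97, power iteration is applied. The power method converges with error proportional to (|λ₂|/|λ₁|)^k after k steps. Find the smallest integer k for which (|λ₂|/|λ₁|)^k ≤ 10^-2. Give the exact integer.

10

|λ₂/λ₁| = 2.97/4.86 = 0.61111
Need k ≥ ln(10^-2) / ln(0.61111) = -4.6052 / -0.4925 ≈ 9.351
Smallest integer k satisfying the bound: 10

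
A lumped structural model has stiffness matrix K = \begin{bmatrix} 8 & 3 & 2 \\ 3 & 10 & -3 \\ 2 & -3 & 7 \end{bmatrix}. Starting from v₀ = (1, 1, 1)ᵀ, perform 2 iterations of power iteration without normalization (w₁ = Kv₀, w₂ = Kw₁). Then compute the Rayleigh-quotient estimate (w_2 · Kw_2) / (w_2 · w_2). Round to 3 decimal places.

λ ≈ 11.434

w1 = Kv₀ = (8·1 + 3·1 + 2·1; 3·1 + 10·1 + (-3)·1; 2·1 + (-3)·1 + 7·1) = (13, 10, 6)
w2 = Kw1 = (8·13 + 3·10 + 2·6; 3·13 + 10·10 + (-3)·6; 2·13 + (-3)·10 + 7·6) = (146, 121, 38)
Kw2 = (1607, 1534, 195)
w2·Kw2 = 146·1607 + 121·1534 + 38·195 = 427646; w2·w2 = 146·146 + 121·121 + 38·38 = 37401
λ ≈ 427646/37401 = 11.434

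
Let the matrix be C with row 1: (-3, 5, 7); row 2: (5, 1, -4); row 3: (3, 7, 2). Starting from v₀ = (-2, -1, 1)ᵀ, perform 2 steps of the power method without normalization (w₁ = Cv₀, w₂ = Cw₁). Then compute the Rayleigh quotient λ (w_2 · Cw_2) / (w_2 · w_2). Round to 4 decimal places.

λ ≈ -0.6134

w1 = Cv₀ = (8, -15, -11)
w2 = Cw1 = (-176, 69, -103)
Cw2 = (152, -399, -251)
w2·Cw2 = (-176)·152 + 69·(-399) + (-103)·(-251) = -28430; w2·w2 = (-176)·(-176) + 69·69 + (-103)·(-103) = 46346
λ ≈ -28430/46346 = -0.6134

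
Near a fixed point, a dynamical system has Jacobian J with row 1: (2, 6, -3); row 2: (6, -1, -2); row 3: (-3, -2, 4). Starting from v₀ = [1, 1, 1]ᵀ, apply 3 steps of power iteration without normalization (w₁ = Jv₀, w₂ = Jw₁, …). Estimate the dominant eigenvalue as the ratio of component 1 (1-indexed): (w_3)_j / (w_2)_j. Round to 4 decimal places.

λ ≈ 10.0323

w1 = Jv₀ = (5, 3, -1)
w2 = Jw1 = (31, 29, -25)
w3 = Jw2 = (311, 207, -251)
Ratio at component: 311 / 31 = 10.0323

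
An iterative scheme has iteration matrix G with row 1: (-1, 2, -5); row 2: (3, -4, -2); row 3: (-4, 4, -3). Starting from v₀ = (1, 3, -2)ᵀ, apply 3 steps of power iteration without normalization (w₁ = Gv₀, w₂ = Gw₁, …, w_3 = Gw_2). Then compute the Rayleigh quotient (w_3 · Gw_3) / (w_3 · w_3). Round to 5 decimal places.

w1 = Gv₀ = ((-1)·1 + 2·3 + (-5)·(-2); 3·1 + (-4)·3 + (-2)·(-2); (-4)·1 + 4·3 + (-3)·(-2)) = (15, -5, 14)
w2 = Gw1 = ((-1)·15 + 2·(-5) + (-5)·14; 3·15 + (-4)·(-5) + (-2)·14; (-4)·15 + 4·(-5) + (-3)·14) = (-95, 37, -122)
w3 = Gw2 = (779, -189, 894)
Gw3 = (-5627, 1305, -6554)
w3·Gw3 = 779·(-5627) + (-189)·1305 + 894·(-6554) = -10489354; w3·w3 = 779·779 + (-189)·(-189) + 894·894 = 1441798
λ ≈ -10489354/1441798 = -7.27519

-7.27519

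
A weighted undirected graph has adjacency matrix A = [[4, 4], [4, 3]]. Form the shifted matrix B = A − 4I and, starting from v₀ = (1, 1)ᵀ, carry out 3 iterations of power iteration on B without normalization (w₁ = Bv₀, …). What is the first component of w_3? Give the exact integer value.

B = A − 4I has rows (0, 4); (4, -1)
w1 = Bv₀ = (0·1 + 4·1; 4·1 + (-1)·1) = (4, 3)
w2 = Bw1 = (0·4 + 4·3; 4·4 + (-1)·3) = (12, 13)
w3 = Bw2 = (52, 35)
Requested component of w3: 52

52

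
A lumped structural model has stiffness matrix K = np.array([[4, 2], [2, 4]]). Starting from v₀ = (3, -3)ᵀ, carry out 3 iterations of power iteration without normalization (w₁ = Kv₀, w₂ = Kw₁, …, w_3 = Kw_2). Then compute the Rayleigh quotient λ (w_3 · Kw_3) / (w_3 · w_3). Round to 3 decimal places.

λ ≈ 2.000

w1 = Kv₀ = (6, -6)
w2 = Kw1 = (12, -12)
w3 = Kw2 = (24, -24)
Kw3 = (48, -48)
w3·Kw3 = 24·48 + (-24)·(-48) = 2304; w3·w3 = 24·24 + (-24)·(-24) = 1152
λ ≈ 2304/1152 = 2.000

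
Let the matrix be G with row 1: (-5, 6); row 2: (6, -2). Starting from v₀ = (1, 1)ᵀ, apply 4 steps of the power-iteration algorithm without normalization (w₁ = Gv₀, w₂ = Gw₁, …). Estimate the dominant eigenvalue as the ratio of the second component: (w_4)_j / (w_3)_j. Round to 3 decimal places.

w1 = Gv₀ = (1, 4)
w2 = Gw1 = (19, -2)
w3 = Gw2 = (-107, 118)
w4 = Gw3 = (1243, -878)
Ratio at component: -878 / 118 = -7.441

-7.441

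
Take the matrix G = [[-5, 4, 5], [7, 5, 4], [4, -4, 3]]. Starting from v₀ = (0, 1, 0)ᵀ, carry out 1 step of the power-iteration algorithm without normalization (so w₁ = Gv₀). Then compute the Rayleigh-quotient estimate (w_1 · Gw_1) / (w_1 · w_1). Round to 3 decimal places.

λ ≈ 2.965

w1 = Gv₀ = (4, 5, -4)
Gw1 = (-20, 37, -16)
w1·Gw1 = 4·(-20) + 5·37 + (-4)·(-16) = 169; w1·w1 = 4·4 + 5·5 + (-4)·(-4) = 57
λ ≈ 169/57 = 2.965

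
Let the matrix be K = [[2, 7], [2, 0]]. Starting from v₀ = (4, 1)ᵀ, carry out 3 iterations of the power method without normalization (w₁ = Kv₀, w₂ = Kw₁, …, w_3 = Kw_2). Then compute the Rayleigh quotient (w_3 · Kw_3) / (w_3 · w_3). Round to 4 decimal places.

λ ≈ 5.0322

w1 = Kv₀ = (15, 8)
w2 = Kw1 = (86, 30)
w3 = Kw2 = (382, 172)
Kw3 = (1968, 764)
w3·Kw3 = 382·1968 + 172·764 = 883184; w3·w3 = 382·382 + 172·172 = 175508
λ ≈ 883184/175508 = 5.0322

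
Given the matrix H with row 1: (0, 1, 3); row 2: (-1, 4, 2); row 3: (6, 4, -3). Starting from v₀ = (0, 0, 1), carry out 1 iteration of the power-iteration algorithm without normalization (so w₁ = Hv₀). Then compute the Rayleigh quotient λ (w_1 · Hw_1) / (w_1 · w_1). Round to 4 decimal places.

w1 = Hv₀ = (3, 2, -3)
Hw1 = (-7, -1, 35)
w1·Hw1 = 3·(-7) + 2·(-1) + (-3)·35 = -128; w1·w1 = 3·3 + 2·2 + (-3)·(-3) = 22
λ ≈ -128/22 = -5.8182

-5.8182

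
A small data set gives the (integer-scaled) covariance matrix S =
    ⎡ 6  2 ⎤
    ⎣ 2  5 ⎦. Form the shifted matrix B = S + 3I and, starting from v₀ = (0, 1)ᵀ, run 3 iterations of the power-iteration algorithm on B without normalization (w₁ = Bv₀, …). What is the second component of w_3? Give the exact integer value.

B = S + 3I has rows (9, 2); (2, 8)
w1 = Bv₀ = (9·0 + 2·1; 2·0 + 8·1) = (2, 8)
w2 = Bw1 = (9·2 + 2·8; 2·2 + 8·8) = (34, 68)
w3 = Bw2 = (442, 612)
Requested component of w3: 612

612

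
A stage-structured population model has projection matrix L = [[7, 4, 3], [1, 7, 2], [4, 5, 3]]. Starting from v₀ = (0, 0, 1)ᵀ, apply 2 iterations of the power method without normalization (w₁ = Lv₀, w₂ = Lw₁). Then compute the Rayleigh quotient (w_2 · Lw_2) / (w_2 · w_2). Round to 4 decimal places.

11.6909

w1 = Lv₀ = (3, 2, 3)
w2 = Lw1 = (38, 23, 31)
Lw2 = (451, 261, 360)
w2·Lw2 = 38·451 + 23·261 + 31·360 = 34301; w2·w2 = 38·38 + 23·23 + 31·31 = 2934
λ ≈ 34301/2934 = 11.6909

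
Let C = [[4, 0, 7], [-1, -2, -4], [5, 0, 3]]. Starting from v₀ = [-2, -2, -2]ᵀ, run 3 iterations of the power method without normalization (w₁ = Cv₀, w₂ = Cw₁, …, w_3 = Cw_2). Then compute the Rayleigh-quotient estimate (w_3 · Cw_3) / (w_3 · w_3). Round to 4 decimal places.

9.3894

w1 = Cv₀ = (4·(-2) + 0·(-2) + 7·(-2); (-1)·(-2) + (-2)·(-2) + (-4)·(-2); 5·(-2) + 0·(-2) + 3·(-2)) = (-22, 14, -16)
w2 = Cw1 = (4·(-22) + 0·14 + 7·(-16); (-1)·(-22) + (-2)·14 + (-4)·(-16); 5·(-22) + 0·14 + 3·(-16)) = (-200, 58, -158)
w3 = Cw2 = (-1906, 716, -1474)
Cw3 = (-17942, 6370, -13952)
w3·Cw3 = (-1906)·(-17942) + 716·6370 + (-1474)·(-13952) = 59323620; w3·w3 = (-1906)·(-1906) + 716·716 + (-1474)·(-1474) = 6318168
λ ≈ 59323620/6318168 = 9.3894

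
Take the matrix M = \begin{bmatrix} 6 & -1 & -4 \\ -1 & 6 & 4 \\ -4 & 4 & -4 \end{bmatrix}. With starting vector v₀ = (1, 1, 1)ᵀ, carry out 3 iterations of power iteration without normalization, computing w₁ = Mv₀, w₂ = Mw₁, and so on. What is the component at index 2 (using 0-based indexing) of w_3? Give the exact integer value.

-96

w1 = Mv₀ = (6·1 + (-1)·1 + (-4)·1; (-1)·1 + 6·1 + 4·1; (-4)·1 + 4·1 + (-4)·1) = (1, 9, -4)
w2 = Mw1 = (6·1 + (-1)·9 + (-4)·(-4); (-1)·1 + 6·9 + 4·(-4); (-4)·1 + 4·9 + (-4)·(-4)) = (13, 37, 48)
w3 = Mw2 = (-151, 401, -96)
The requested component of w3 is -96.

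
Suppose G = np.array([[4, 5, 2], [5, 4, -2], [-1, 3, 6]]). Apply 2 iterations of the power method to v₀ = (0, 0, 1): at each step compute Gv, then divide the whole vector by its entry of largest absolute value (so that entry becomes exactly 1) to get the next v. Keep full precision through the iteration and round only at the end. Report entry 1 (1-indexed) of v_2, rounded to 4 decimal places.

0.3571

Gv0 = (2.00000, -2.00000, 6.00000); divide by 6.00000 → v1 = (0.33333, -0.33333, 1.00000)
Gv1 = (1.66667, -1.66667, 4.66667); divide by 4.66667 → v2 = (0.35714, -0.35714, 1.00000)
Requested entry of v2: 10/28 = 0.3571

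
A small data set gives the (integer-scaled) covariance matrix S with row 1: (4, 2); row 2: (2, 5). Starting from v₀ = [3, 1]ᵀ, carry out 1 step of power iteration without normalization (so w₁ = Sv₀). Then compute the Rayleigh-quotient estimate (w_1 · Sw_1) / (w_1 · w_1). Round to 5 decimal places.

w1 = Sv₀ = (4·3 + 2·1; 2·3 + 5·1) = (14, 11)
Sw1 = (78, 83)
w1·Sw1 = 14·78 + 11·83 = 2005; w1·w1 = 14·14 + 11·11 = 317
λ ≈ 2005/317 = 6.32492

6.32492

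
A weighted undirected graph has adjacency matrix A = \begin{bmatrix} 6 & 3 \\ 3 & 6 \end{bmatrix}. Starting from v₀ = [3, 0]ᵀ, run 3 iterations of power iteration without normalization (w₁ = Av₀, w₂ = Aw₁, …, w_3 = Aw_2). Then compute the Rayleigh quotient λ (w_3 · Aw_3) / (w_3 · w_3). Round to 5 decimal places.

w1 = Av₀ = (18, 9)
w2 = Aw1 = (135, 108)
w3 = Aw2 = (1134, 1053)
Aw3 = (9963, 9720)
w3·Aw3 = 1134·9963 + 1053·9720 = 21533202; w3·w3 = 1134·1134 + 1053·1053 = 2394765
λ ≈ 21533202/2394765 = 8.99178

λ ≈ 8.99178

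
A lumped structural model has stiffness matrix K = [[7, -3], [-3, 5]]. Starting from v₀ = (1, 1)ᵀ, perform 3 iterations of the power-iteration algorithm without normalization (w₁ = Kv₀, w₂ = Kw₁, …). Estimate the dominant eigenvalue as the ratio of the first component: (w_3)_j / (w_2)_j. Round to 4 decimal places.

7.2727

w1 = Kv₀ = (4, 2)
w2 = Kw1 = (22, -2)
w3 = Kw2 = (160, -76)
Ratio at component: 160 / 22 = 7.2727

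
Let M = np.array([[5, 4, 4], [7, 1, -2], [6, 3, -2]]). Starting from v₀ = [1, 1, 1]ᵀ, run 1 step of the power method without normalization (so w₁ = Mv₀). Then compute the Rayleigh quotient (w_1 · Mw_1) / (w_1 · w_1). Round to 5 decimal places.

10.20866

w1 = Mv₀ = (5·1 + 4·1 + 4·1; 7·1 + 1·1 + (-2)·1; 6·1 + 3·1 + (-2)·1) = (13, 6, 7)
Mw1 = (117, 83, 82)
w1·Mw1 = 13·117 + 6·83 + 7·82 = 2593; w1·w1 = 13·13 + 6·6 + 7·7 = 254
λ ≈ 2593/254 = 10.20866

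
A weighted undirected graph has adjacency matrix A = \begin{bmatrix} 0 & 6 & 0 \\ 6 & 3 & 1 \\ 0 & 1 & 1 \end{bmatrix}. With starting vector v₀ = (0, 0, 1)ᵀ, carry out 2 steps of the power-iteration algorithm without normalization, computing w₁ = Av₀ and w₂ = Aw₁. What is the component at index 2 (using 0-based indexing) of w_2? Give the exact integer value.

w1 = Av₀ = (0·0 + 6·0 + 0·1; 6·0 + 3·0 + 1·1; 0·0 + 1·0 + 1·1) = (0, 1, 1)
w2 = Aw1 = (0·0 + 6·1 + 0·1; 6·0 + 3·1 + 1·1; 0·0 + 1·1 + 1·1) = (6, 4, 2)
The requested component of w2 is 2.

2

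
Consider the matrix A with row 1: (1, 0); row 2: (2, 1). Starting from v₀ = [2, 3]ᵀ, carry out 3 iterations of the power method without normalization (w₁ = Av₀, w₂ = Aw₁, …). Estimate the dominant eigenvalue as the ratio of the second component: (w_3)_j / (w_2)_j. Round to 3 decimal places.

w1 = Av₀ = (2, 7)
w2 = Aw1 = (2, 11)
w3 = Aw2 = (2, 15)
Ratio at component: 15 / 11 = 1.364

λ ≈ 1.364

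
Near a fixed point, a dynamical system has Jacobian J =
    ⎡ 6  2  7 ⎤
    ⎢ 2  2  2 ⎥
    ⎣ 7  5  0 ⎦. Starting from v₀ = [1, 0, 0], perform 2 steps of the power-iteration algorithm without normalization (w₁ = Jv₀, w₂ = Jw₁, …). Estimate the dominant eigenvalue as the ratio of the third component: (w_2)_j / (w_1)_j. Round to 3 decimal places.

λ ≈ 7.429

w1 = Jv₀ = (6, 2, 7)
w2 = Jw1 = (89, 30, 52)
Ratio at component: 52 / 7 = 7.429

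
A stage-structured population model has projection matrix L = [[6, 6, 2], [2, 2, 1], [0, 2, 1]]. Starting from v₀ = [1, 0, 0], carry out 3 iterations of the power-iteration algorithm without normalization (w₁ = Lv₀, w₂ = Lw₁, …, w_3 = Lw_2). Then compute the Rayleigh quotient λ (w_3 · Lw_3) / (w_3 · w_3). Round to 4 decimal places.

8.2059

w1 = Lv₀ = (6·1 + 6·0 + 2·0; 2·1 + 2·0 + 1·0; 0·1 + 2·0 + 1·0) = (6, 2, 0)
w2 = Lw1 = (6·6 + 6·2 + 2·0; 2·6 + 2·2 + 1·0; 0·6 + 2·2 + 1·0) = (48, 16, 4)
w3 = Lw2 = (392, 132, 36)
Lw3 = (3216, 1084, 300)
w3·Lw3 = 392·3216 + 132·1084 + 36·300 = 1414560; w3·w3 = 392·392 + 132·132 + 36·36 = 172384
λ ≈ 1414560/172384 = 8.2059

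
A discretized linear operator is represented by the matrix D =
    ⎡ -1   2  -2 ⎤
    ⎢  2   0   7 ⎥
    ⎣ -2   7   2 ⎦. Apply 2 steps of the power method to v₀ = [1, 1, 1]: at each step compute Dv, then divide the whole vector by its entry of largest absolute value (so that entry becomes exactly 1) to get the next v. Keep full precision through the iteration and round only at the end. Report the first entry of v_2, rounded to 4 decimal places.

Dv0 = (-1.00000, 9.00000, 7.00000); divide by 9.00000 → v1 = (-0.11111, 1.00000, 0.77778)
Dv1 = (0.55556, 5.22222, 8.77778); divide by 8.77778 → v2 = (0.06329, 0.59494, 1.00000)
Requested entry of v2: 5/79 = 0.0633

0.0633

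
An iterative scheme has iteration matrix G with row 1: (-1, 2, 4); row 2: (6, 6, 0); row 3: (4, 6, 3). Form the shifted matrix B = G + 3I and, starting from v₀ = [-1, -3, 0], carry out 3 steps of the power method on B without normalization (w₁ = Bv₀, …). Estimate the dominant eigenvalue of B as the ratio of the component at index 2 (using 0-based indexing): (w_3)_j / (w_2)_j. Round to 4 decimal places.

μ ≈ 13.5967

B = G + 3I has rows (2, 2, 4); (6, 9, 0); (4, 6, 6)
w1 = Bv₀ = (-8, -33, -22)
w2 = Bw1 = (-170, -345, -362)
w3 = Bw2 = (-2478, -4125, -4922)
Ratio: -4922/-362 = 13.5967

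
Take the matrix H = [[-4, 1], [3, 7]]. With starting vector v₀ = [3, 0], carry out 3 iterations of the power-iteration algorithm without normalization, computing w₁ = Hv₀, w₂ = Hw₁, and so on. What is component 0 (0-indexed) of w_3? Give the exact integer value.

-201

w1 = Hv₀ = ((-4)·3 + 1·0; 3·3 + 7·0) = (-12, 9)
w2 = Hw1 = ((-4)·(-12) + 1·9; 3·(-12) + 7·9) = (57, 27)
w3 = Hw2 = (-201, 360)
The requested component of w3 is -201.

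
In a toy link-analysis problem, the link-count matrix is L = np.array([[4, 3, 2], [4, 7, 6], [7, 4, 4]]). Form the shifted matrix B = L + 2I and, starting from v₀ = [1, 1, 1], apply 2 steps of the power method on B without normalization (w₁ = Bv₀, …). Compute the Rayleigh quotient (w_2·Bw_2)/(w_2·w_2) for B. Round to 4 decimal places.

B = L + 2I has rows (6, 3, 2); (4, 9, 6); (7, 4, 6)
w1 = Bv₀ = (6·1 + 3·1 + 2·1; 4·1 + 9·1 + 6·1; 7·1 + 4·1 + 6·1) = (11, 19, 17)
w2 = Bw1 = (6·11 + 3·19 + 2·17; 4·11 + 9·19 + 6·17; 7·11 + 4·19 + 6·17) = (157, 317, 255)
Bw2 = (2403, 5011, 3897)
w2·Bw2 = 2959493; w2·w2 = 190163; μ ≈ 2959493/190163 = 15.5629

15.5629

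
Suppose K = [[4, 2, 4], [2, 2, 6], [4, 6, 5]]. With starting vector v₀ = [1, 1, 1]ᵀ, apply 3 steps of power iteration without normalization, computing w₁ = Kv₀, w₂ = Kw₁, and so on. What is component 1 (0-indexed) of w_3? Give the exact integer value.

w1 = Kv₀ = (4·1 + 2·1 + 4·1; 2·1 + 2·1 + 6·1; 4·1 + 6·1 + 5·1) = (10, 10, 15)
w2 = Kw1 = (4·10 + 2·10 + 4·15; 2·10 + 2·10 + 6·15; 4·10 + 6·10 + 5·15) = (120, 130, 175)
w3 = Kw2 = (1440, 1550, 2135)
The requested component of w3 is 1550.

1550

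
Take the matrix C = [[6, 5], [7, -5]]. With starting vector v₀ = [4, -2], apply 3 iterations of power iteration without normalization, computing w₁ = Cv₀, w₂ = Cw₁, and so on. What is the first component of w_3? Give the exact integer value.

w1 = Cv₀ = (14, 38)
w2 = Cw1 = (274, -92)
w3 = Cw2 = (1184, 2378)
The requested component of w3 is 1184.

1184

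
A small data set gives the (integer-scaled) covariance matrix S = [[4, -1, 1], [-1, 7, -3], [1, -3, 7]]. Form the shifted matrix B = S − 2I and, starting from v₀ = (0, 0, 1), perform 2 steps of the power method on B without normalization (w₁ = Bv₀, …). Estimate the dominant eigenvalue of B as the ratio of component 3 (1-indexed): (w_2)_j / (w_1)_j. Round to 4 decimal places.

7.0000

B = S − 2I has rows (2, -1, 1); (-1, 5, -3); (1, -3, 5)
w1 = Bv₀ = (2·0 + (-1)·0 + 1·1; (-1)·0 + 5·0 + (-3)·1; 1·0 + (-3)·0 + 5·1) = (1, -3, 5)
w2 = Bw1 = (2·1 + (-1)·(-3) + 1·5; (-1)·1 + 5·(-3) + (-3)·5; 1·1 + (-3)·(-3) + 5·5) = (10, -31, 35)
Ratio: 35/5 = 7.0000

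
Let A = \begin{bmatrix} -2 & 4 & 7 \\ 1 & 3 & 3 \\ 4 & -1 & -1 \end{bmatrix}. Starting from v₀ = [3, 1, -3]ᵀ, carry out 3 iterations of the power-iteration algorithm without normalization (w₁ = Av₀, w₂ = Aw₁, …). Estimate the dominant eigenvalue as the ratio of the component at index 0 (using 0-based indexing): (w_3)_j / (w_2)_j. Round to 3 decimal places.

λ ≈ -7.159

w1 = Av₀ = ((-2)·3 + 4·1 + 7·(-3); 1·3 + 3·1 + 3·(-3); 4·3 + (-1)·1 + (-1)·(-3)) = (-23, -3, 14)
w2 = Aw1 = ((-2)·(-23) + 4·(-3) + 7·14; 1·(-23) + 3·(-3) + 3·14; 4·(-23) + (-1)·(-3) + (-1)·14) = (132, 10, -103)
w3 = Aw2 = (-945, -147, 621)
Ratio at component: -945 / 132 = -7.159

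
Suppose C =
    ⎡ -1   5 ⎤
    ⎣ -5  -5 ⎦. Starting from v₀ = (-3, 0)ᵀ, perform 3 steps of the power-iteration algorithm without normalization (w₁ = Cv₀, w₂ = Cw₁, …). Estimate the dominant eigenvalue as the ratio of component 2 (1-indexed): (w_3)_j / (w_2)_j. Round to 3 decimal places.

w1 = Cv₀ = (3, 15)
w2 = Cw1 = (72, -90)
w3 = Cw2 = (-522, 90)
Ratio at component: 90 / -90 = -1.000

-1.000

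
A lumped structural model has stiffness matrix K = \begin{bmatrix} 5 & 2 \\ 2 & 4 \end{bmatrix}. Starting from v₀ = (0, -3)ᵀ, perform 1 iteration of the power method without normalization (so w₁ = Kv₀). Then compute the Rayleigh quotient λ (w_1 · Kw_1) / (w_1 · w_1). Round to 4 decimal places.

λ ≈ 5.8000

w1 = Kv₀ = (5·0 + 2·(-3); 2·0 + 4·(-3)) = (-6, -12)
Kw1 = (-54, -60)
w1·Kw1 = (-6)·(-54) + (-12)·(-60) = 1044; w1·w1 = (-6)·(-6) + (-12)·(-12) = 180
λ ≈ 1044/180 = 5.8000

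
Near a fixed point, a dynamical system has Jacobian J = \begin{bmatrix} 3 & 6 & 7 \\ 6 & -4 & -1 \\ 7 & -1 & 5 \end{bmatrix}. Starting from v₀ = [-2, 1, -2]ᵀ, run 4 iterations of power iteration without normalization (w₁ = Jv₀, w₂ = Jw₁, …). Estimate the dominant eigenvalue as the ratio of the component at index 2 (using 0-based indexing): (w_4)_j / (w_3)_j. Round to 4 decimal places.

9.7961

w1 = Jv₀ = (-14, -14, -25)
w2 = Jw1 = (-301, -3, -209)
w3 = Jw2 = (-2384, -1585, -3149)
w4 = Jw3 = (-38705, -4815, -30848)
Ratio at component: -30848 / -3149 = 9.7961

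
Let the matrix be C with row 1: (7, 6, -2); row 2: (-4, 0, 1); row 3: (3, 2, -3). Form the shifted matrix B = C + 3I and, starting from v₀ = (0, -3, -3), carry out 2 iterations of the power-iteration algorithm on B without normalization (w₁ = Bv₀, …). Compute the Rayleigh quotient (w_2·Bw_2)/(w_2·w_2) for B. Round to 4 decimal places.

9.2038

B = C + 3I has rows (10, 6, -2); (-4, 3, 1); (3, 2, 0)
w1 = Bv₀ = (10·0 + 6·(-3) + (-2)·(-3); (-4)·0 + 3·(-3) + 1·(-3); 3·0 + 2·(-3) + 0·(-3)) = (-12, -12, -6)
w2 = Bw1 = (10·(-12) + 6·(-12) + (-2)·(-6); (-4)·(-12) + 3·(-12) + 1·(-6); 3·(-12) + 2·(-12) + 0·(-6)) = (-180, 6, -60)
Bw2 = (-1644, 678, -528)
w2·Bw2 = 331668; w2·w2 = 36036; μ ≈ 331668/36036 = 9.2038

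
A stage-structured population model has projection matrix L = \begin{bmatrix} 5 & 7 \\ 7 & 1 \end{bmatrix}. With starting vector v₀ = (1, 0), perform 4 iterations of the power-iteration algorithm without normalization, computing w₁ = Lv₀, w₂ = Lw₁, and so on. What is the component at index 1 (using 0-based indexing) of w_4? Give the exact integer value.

5208

w1 = Lv₀ = (5·1 + 7·0; 7·1 + 1·0) = (5, 7)
w2 = Lw1 = (5·5 + 7·7; 7·5 + 1·7) = (74, 42)
w3 = Lw2 = (664, 560)
w4 = Lw3 = (7240, 5208)
The requested component of w4 is 5208.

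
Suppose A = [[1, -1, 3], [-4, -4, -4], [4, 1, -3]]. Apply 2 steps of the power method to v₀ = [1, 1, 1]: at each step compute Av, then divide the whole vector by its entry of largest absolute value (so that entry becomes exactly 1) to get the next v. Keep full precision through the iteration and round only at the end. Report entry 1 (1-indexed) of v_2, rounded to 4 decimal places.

Av0 = (3.00000, -12.00000, 2.00000); divide by -12.00000 → v1 = (-0.25000, 1.00000, -0.16667)
Av1 = (-1.75000, -2.33333, 0.50000); divide by -2.33333 → v2 = (0.75000, 1.00000, -0.21429)
Requested entry of v2: 21/28 = 0.7500

0.7500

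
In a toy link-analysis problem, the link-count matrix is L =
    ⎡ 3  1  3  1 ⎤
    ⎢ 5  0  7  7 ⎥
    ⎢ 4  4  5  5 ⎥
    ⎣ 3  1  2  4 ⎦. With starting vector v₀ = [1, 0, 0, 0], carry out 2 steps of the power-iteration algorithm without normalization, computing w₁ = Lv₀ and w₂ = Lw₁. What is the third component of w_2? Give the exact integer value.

w1 = Lv₀ = (3, 5, 4, 3)
w2 = Lw1 = (29, 64, 67, 34)
The requested component of w2 is 67.

67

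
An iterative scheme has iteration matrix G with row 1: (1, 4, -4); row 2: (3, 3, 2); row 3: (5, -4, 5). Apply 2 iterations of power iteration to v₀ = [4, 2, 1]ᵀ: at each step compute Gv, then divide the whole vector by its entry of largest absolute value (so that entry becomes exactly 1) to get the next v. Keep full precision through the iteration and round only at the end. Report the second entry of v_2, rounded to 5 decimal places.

Gv0 = (8.000000, 20.000000, 17.000000); divide by 20.000000 → v1 = (0.400000, 1.000000, 0.850000)
Gv1 = (1.000000, 5.900000, 2.250000); divide by 5.900000 → v2 = (0.169492, 1.000000, 0.381356)
Requested entry of v2: 118/118 = 1.00000

1.00000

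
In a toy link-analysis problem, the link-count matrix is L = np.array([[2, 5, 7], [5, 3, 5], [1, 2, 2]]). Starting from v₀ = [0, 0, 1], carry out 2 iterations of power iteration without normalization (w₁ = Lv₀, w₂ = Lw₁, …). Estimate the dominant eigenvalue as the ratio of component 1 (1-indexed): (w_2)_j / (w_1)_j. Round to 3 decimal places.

7.571

w1 = Lv₀ = (2·0 + 5·0 + 7·1; 5·0 + 3·0 + 5·1; 1·0 + 2·0 + 2·1) = (7, 5, 2)
w2 = Lw1 = (2·7 + 5·5 + 7·2; 5·7 + 3·5 + 5·2; 1·7 + 2·5 + 2·2) = (53, 60, 21)
Ratio at component: 53 / 7 = 7.571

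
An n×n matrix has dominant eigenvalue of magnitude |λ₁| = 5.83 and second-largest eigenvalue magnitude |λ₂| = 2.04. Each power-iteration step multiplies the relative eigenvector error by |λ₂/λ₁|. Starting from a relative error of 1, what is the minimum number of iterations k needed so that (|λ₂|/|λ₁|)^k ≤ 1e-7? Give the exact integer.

16

|λ₂/λ₁| = 2.04/5.83 = 0.34991
Need k ≥ ln(1e-7) / ln(0.34991) = -16.1181 / -1.0501 ≈ 15.350
Smallest integer k satisfying the bound: 16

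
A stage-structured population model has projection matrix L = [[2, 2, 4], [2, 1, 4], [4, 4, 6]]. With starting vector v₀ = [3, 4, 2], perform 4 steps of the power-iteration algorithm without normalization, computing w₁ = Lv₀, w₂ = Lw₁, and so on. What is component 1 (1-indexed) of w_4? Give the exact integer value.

w1 = Lv₀ = (2·3 + 2·4 + 4·2; 2·3 + 1·4 + 4·2; 4·3 + 4·4 + 6·2) = (22, 18, 40)
w2 = Lw1 = (2·22 + 2·18 + 4·40; 2·22 + 1·18 + 4·40; 4·22 + 4·18 + 6·40) = (240, 222, 400)
w3 = Lw2 = (2524, 2302, 4248)
w4 = Lw3 = (26644, 24342, 44792)
The requested component of w4 is 26644.

26644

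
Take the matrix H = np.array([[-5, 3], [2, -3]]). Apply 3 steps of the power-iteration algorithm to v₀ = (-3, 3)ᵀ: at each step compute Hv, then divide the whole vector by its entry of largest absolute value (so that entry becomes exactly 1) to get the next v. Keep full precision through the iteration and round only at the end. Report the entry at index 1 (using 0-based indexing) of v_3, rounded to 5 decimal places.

Hv0 = (24.000000, -15.000000); divide by 24.000000 → v1 = (1.000000, -0.625000)
Hv1 = (-6.875000, 3.875000); divide by -6.875000 → v2 = (1.000000, -0.563636)
Hv2 = (-6.690909, 3.690909); divide by -6.690909 → v3 = (1.000000, -0.551630)
Requested entry of v3: -609/1104 = -0.55163

-0.55163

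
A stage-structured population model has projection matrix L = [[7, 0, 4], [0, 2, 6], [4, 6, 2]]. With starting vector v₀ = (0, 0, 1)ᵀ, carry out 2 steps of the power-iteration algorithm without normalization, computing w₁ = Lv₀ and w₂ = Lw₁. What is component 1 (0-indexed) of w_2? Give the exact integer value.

24

w1 = Lv₀ = (7·0 + 0·0 + 4·1; 0·0 + 2·0 + 6·1; 4·0 + 6·0 + 2·1) = (4, 6, 2)
w2 = Lw1 = (7·4 + 0·6 + 4·2; 0·4 + 2·6 + 6·2; 4·4 + 6·6 + 2·2) = (36, 24, 56)
The requested component of w2 is 24.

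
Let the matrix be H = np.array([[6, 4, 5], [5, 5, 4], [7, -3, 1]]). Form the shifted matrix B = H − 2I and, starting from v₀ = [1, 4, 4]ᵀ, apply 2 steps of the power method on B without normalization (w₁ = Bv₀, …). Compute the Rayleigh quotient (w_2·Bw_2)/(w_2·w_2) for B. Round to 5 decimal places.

9.70196

B = H − 2I has rows (4, 4, 5); (5, 3, 4); (7, -3, -1)
w1 = Bv₀ = (4·1 + 4·4 + 5·4; 5·1 + 3·4 + 4·4; 7·1 + (-3)·4 + (-1)·4) = (40, 33, -9)
w2 = Bw1 = (4·40 + 4·33 + 5·(-9); 5·40 + 3·33 + 4·(-9); 7·40 + (-3)·33 + (-1)·(-9)) = (247, 263, 190)
Bw2 = (2990, 2784, 750)
w2·Bw2 = 1613222; w2·w2 = 166278; μ ≈ 1613222/166278 = 9.70196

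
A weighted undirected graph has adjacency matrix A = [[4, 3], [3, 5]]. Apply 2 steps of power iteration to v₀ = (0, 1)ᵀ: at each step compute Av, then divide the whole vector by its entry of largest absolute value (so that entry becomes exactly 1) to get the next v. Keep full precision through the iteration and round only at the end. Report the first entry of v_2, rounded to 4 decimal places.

0.7941

Av0 = (3.00000, 5.00000); divide by 5.00000 → v1 = (0.60000, 1.00000)
Av1 = (5.40000, 6.80000); divide by 6.80000 → v2 = (0.79412, 1.00000)
Requested entry of v2: 27/34 = 0.7941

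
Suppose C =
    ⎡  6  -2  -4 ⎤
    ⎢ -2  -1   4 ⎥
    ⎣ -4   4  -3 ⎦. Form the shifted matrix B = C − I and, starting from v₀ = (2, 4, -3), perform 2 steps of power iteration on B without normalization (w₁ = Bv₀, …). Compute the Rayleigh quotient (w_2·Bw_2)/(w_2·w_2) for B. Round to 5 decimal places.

B = C − I has rows (5, -2, -4); (-2, -2, 4); (-4, 4, -4)
w1 = Bv₀ = (14, -24, 20)
w2 = Bw1 = (38, 100, -232)
Bw2 = (918, -1204, 1176)
w2·Bw2 = -358348; w2·w2 = 65268; μ ≈ -358348/65268 = -5.49041

-5.49041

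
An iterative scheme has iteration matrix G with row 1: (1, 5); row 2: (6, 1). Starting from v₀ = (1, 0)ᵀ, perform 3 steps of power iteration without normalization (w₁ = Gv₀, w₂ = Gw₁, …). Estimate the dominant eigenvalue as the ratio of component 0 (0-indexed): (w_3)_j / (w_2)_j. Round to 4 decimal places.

2.9355

w1 = Gv₀ = (1, 6)
w2 = Gw1 = (31, 12)
w3 = Gw2 = (91, 198)
Ratio at component: 91 / 31 = 2.9355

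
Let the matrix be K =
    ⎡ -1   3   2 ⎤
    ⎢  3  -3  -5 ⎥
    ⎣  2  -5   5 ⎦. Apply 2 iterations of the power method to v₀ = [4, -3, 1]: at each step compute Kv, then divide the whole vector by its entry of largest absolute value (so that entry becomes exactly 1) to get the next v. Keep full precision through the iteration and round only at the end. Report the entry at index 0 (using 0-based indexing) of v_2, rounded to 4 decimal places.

-0.5204

Kv0 = (-11.00000, 16.00000, 28.00000); divide by 28.00000 → v1 = (-0.39286, 0.57143, 1.00000)
Kv1 = (4.10714, -7.89286, 1.35714); divide by -7.89286 → v2 = (-0.52036, 1.00000, -0.17195)
Requested entry of v2: 115/-221 = -0.5204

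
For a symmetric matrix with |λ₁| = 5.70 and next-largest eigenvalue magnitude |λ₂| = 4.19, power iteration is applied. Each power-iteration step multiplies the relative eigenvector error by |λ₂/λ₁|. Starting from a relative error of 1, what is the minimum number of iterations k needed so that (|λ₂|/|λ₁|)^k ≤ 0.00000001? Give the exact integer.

60

|λ₂/λ₁| = 4.19/5.70 = 0.73509
Need k ≥ ln(0.00000001) / ln(0.73509) = -18.4207 / -0.3078 ≈ 59.853
Smallest integer k satisfying the bound: 60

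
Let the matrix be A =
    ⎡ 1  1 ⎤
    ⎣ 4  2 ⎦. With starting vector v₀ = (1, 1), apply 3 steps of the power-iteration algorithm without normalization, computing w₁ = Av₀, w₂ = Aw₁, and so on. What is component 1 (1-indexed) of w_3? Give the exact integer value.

w1 = Av₀ = (1·1 + 1·1; 4·1 + 2·1) = (2, 6)
w2 = Aw1 = (1·2 + 1·6; 4·2 + 2·6) = (8, 20)
w3 = Aw2 = (28, 72)
The requested component of w3 is 28.

28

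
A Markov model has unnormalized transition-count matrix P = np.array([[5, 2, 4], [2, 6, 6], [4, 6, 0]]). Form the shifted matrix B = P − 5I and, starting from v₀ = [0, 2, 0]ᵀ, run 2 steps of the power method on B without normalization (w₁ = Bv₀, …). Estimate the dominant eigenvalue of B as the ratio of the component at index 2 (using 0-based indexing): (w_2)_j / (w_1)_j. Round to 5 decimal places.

B = P − 5I has rows (0, 2, 4); (2, 1, 6); (4, 6, -5)
w1 = Bv₀ = (4, 2, 12)
w2 = Bw1 = (52, 82, -32)
Ratio: -32/12 = -2.66667

μ ≈ -2.66667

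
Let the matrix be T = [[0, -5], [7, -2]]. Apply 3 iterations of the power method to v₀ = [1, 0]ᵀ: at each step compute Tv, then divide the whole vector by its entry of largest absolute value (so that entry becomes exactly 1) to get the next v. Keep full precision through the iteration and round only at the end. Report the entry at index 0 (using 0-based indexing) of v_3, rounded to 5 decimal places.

Tv0 = (0.000000, 7.000000); divide by 7.000000 → v1 = (0.000000, 1.000000)
Tv1 = (-5.000000, -2.000000); divide by -5.000000 → v2 = (1.000000, 0.400000)
Tv2 = (-2.000000, 6.200000); divide by 6.200000 → v3 = (-0.322581, 1.000000)
Requested entry of v3: 70/-217 = -0.32258

-0.32258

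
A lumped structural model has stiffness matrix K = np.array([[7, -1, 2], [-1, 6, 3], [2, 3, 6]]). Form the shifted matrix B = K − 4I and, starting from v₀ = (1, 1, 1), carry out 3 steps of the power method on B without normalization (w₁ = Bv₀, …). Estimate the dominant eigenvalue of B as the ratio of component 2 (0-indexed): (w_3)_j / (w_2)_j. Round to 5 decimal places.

B = K − 4I has rows (3, -1, 2); (-1, 2, 3); (2, 3, 2)
w1 = Bv₀ = (4, 4, 7)
w2 = Bw1 = (22, 25, 34)
w3 = Bw2 = (109, 130, 187)
Ratio: 187/34 = 5.50000

5.50000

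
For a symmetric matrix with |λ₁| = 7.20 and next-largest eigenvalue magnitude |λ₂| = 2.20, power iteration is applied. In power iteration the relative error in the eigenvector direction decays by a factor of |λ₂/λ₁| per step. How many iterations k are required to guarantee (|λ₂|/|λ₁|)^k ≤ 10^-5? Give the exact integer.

10

|λ₂/λ₁| = 2.20/7.20 = 0.30556
Need k ≥ ln(10^-5) / ln(0.30556) = -11.5129 / -1.1856 ≈ 9.710
Smallest integer k satisfying the bound: 10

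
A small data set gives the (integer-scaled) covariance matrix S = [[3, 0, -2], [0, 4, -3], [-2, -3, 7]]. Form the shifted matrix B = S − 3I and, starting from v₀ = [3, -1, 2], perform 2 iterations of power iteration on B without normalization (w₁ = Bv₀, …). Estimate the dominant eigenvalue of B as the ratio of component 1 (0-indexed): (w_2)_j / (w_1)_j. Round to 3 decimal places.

μ ≈ 3.143

B = S − 3I has rows (0, 0, -2); (0, 1, -3); (-2, -3, 4)
w1 = Bv₀ = (0·3 + 0·(-1) + (-2)·2; 0·3 + 1·(-1) + (-3)·2; (-2)·3 + (-3)·(-1) + 4·2) = (-4, -7, 5)
w2 = Bw1 = (0·(-4) + 0·(-7) + (-2)·5; 0·(-4) + 1·(-7) + (-3)·5; (-2)·(-4) + (-3)·(-7) + 4·5) = (-10, -22, 49)
Ratio: -22/-7 = 3.143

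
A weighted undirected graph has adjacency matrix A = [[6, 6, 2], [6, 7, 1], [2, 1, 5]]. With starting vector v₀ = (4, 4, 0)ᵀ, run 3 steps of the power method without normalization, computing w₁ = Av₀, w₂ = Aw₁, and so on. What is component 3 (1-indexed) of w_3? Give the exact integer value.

2952

w1 = Av₀ = (48, 52, 12)
w2 = Aw1 = (624, 664, 208)
w3 = Aw2 = (8144, 8600, 2952)
The requested component of w3 is 2952.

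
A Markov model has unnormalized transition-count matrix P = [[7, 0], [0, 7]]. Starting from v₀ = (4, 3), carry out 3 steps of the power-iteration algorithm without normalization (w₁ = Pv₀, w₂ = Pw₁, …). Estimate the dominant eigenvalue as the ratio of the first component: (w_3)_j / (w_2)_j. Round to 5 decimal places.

7.00000

w1 = Pv₀ = (7·4 + 0·3; 0·4 + 7·3) = (28, 21)
w2 = Pw1 = (7·28 + 0·21; 0·28 + 7·21) = (196, 147)
w3 = Pw2 = (1372, 1029)
Ratio at component: 1372 / 196 = 7.00000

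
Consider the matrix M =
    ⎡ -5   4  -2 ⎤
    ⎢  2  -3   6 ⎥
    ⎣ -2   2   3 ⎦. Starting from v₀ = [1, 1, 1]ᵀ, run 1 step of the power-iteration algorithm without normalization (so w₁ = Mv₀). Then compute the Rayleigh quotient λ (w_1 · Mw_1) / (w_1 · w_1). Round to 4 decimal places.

w1 = Mv₀ = ((-5)·1 + 4·1 + (-2)·1; 2·1 + (-3)·1 + 6·1; (-2)·1 + 2·1 + 3·1) = (-3, 5, 3)
Mw1 = (29, -3, 25)
w1·Mw1 = (-3)·29 + 5·(-3) + 3·25 = -27; w1·w1 = (-3)·(-3) + 5·5 + 3·3 = 43
λ ≈ -27/43 = -0.6279

λ ≈ -0.6279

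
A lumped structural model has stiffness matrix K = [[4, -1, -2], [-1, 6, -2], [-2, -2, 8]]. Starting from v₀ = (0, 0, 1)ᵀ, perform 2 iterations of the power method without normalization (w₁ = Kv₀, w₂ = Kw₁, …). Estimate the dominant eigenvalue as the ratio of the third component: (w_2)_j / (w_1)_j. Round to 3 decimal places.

w1 = Kv₀ = (4·0 + (-1)·0 + (-2)·1; (-1)·0 + 6·0 + (-2)·1; (-2)·0 + (-2)·0 + 8·1) = (-2, -2, 8)
w2 = Kw1 = (4·(-2) + (-1)·(-2) + (-2)·8; (-1)·(-2) + 6·(-2) + (-2)·8; (-2)·(-2) + (-2)·(-2) + 8·8) = (-22, -26, 72)
Ratio at component: 72 / 8 = 9.000

9.000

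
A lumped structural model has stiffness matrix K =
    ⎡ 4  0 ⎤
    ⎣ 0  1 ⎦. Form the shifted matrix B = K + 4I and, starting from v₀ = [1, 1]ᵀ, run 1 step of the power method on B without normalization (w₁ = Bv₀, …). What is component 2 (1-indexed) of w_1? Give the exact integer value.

5

B = K + 4I has rows (8, 0); (0, 5)
w1 = Bv₀ = (8, 5)
Requested component of w1: 5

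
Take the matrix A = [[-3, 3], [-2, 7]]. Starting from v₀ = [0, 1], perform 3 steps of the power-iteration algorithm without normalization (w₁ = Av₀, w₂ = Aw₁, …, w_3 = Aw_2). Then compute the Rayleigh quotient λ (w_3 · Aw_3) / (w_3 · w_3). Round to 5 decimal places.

6.28870

w1 = Av₀ = (3, 7)
w2 = Aw1 = (12, 43)
w3 = Aw2 = (93, 277)
Aw3 = (552, 1753)
w3·Aw3 = 93·552 + 277·1753 = 536917; w3·w3 = 93·93 + 277·277 = 85378
λ ≈ 536917/85378 = 6.28870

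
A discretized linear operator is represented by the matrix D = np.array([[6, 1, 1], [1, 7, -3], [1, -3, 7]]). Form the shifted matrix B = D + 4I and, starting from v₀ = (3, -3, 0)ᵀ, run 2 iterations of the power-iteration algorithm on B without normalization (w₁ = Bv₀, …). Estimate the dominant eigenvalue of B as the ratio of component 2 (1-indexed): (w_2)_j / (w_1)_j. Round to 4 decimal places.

μ ≈ 11.3000

B = D + 4I has rows (10, 1, 1); (1, 11, -3); (1, -3, 11)
w1 = Bv₀ = (27, -30, 12)
w2 = Bw1 = (252, -339, 249)
Ratio: -339/-30 = 11.3000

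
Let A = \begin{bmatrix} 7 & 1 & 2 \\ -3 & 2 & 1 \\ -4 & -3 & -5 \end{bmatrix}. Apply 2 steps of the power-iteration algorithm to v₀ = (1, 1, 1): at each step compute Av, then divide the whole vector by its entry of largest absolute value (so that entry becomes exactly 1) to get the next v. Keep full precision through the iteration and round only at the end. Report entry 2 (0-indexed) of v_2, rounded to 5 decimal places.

Av0 = (10.000000, 0.000000, -12.000000); divide by -12.000000 → v1 = (-0.833333, 0.000000, 1.000000)
Av1 = (-3.833333, 3.500000, -1.666667); divide by -3.833333 → v2 = (1.000000, -0.913043, 0.434783)
Requested entry of v2: 20/46 = 0.43478

0.43478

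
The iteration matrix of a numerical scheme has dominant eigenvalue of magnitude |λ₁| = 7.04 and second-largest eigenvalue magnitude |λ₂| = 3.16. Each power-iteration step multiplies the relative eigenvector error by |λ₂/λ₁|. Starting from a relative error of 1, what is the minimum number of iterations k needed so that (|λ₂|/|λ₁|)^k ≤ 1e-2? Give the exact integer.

6

|λ₂/λ₁| = 3.16/7.04 = 0.44886
Need k ≥ ln(1e-2) / ln(0.44886) = -4.6052 / -0.8010 ≈ 5.749
Smallest integer k satisfying the bound: 6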